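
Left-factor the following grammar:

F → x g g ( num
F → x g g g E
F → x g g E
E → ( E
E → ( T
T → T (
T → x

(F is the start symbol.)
Left-factoring transforms A → αβ₁ | αβ₂ into A → αA' and A' → β₁ | β₂
(α is the longest common prefix among the alternatives). Repeat until
no nonterminal has two alternatives with a common prefix.

Round 1: F has alternatives sharing prefix 'x g g'. Introduce F': F → x g g F'
  Add: F' → ( num
  Add: F' → g E
  Add: F' → E

Round 2: E has alternatives sharing prefix '('. Introduce E': E → ( E'
  Add: E' → E
  Add: E' → T

No remaining common prefixes — done.

Resulting grammar:
F → x g g F'
F' → ( num
F' → g E
F' → E
E → ( E'
E' → E
E' → T
T → T (
T → x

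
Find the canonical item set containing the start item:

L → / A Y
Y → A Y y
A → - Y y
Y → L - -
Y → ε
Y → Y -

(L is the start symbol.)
First, augment the grammar with L' → L
I₀ = CLOSURE({ [L' → . L] }):
  [L' → . L] has the dot before L: add [L → . / A Y]
No further items can be added.

I₀ = { [L → . / A Y], [L' → . L] }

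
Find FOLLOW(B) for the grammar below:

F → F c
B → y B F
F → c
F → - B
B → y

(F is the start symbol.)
{ $, '-', 'c' }

In B → y B F: B is followed by F, add FIRST(F) \ {ε} = { '-', 'c' }
In F → - B: B is at the end, add FOLLOW(F)

The FOLLOW sets referred to above (computed the same way, to a fixed point):
  FOLLOW(F) = { $, '-', 'c' }

Taking the union: FOLLOW(B) = { $, '-', 'c' }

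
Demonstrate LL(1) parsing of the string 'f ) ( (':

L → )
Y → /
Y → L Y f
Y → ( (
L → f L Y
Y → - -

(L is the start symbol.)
LL(1) parsing maintains a stack (initially the start symbol over $) and the input. At each step: if the stack top is a terminal, match it against the current input token; if it is a non-terminal N, replace it with the RHS of M[N, lookahead] (the unique production whose predict set contains the lookahead).

Stack is shown with the top on the left.

Stack    Input      Action
--------------------------
L $      f ) ( ( $  output L → f L Y
f L Y $  f ) ( ( $  match 'f'
L Y $    ) ( ( $    output L → )
) Y $    ) ( ( $    match ')'
Y $      ( ( $      output Y → ( (
( ( $    ( ( $      match '('
( $      ( $        match '('
$        $          accept

The string is accepted.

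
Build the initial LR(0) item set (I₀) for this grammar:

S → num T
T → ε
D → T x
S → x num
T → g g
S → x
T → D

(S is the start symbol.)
First, augment the grammar with S' → S
I₀ = CLOSURE({ [S' → . S] }):
  [S' → . S] has the dot before S: add [S → . num T], [S → . x num], [S → . x]
No further items can be added.

I₀ = { [S → . num T], [S → . x num], [S → . x], [S' → . S] }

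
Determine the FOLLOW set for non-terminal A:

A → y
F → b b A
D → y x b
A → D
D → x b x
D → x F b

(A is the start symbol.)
{ $, 'b' }

A is the start symbol, so $ ∈ FOLLOW(A).
In F → b b A: A is at the end, add FOLLOW(F)

The FOLLOW sets referred to above (computed the same way, to a fixed point):
  FOLLOW(F) = { 'b' }

Taking the union: FOLLOW(A) = { $, 'b' }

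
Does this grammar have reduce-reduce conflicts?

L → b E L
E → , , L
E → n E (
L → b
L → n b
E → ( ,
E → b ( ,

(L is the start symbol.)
No reduce-reduce conflicts

A reduce-reduce conflict occurs when an LR(0) state has two complete items [A → α .] and [B → β .] — both call for a reduction, and with no lookahead the parser cannot choose between them.

Augment with L' → L and build the canonical LR(0) collection (I0 = CLOSURE({[L' → . L]}), then GOTO on every symbol after a dot until no new states appear). It has 18 states:
  I0: { [L → . b E L], [L → . b], [L → . n b], [L' → . L] }  — shift
  I1: { [L' → L .] }  — accept
  I2: { [E → . ( ,], [E → . , , L], [E → . b ( ,], [E → . n E (], [L → b . E L], [L → b .] }  — shift, reduce
  I3: { [L → n . b] }  — shift
  I4: { [L → n b .] }  — reduce
  I5: { [E → ( . ,] }  — shift
  I6: { [E → , . , L] }  — shift
  I7: { [L → . b E L], [L → . b], [L → . n b], [L → b E . L] }  — shift
  I8: { [E → b . ( ,] }  — shift
  I9: { [E → . ( ,], [E → . , , L], [E → . b ( ,], [E → . n E (], [E → n . E (] }  — shift
  I10: { [E → n E . (] }  — shift
  I11: { [E → n E ( .] }  — reduce
  I12: { [E → b ( . ,] }  — shift
  I13: { [E → b ( , .] }  — reduce
  I14: { [L → b E L .] }  — reduce
  I15: { [E → , , . L], [L → . b E L], [L → . b], [L → . n b] }  — shift
  I16: { [E → , , L .] }  — reduce
  I17: { [E → ( , .] }  — reduce

No state contains more than one complete item.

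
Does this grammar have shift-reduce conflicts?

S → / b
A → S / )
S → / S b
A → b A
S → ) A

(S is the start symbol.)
A shift-reduce conflict occurs when an LR(0) state has both:
  - a complete (reduce) item [A → α .] (dot at the end), and
  - a shift item [B → β . c γ] (dot before a terminal).

Augment with S' → S and build the canonical LR(0) collection (I0 = CLOSURE({[S' → . S]}), then GOTO on every symbol after a dot until no new states appear). It has 13 states:
  I0: { [S → . ) A], [S → . / S b], [S → . / b], [S' → . S] }  — shift
  I1: { [A → . S / )], [A → . b A], [S → ) . A], [S → . ) A], [S → . / S b], [S → . / b] }  — shift
  I2: { [S → . ) A], [S → . / S b], [S → . / b], [S → / . S b], [S → / . b] }  — shift
  I3: { [S' → S .] }  — accept
  I4: { [S → / S . b] }  — shift
  I5: { [S → / b .] }  — reduce
  I6: { [S → / S b .] }  — reduce
  I7: { [S → ) A .] }  — reduce
  I8: { [A → S . / )] }  — shift
  I9: { [A → . S / )], [A → . b A], [A → b . A], [S → . ) A], [S → . / S b], [S → . / b] }  — shift
  I10: { [A → b A .] }  — reduce
  I11: { [A → S / . )] }  — shift
  I12: { [A → S / ) .] }  — reduce

No state contains both a complete item and a shift item.

Answer: No shift-reduce conflicts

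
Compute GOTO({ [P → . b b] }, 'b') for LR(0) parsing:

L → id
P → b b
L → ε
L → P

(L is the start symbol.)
{ [P → b . b] }

GOTO(I, 'b') = CLOSURE({ [A → αX.β] : [A → α.Xβ] ∈ I, X = 'b' })

Items with dot before 'b', with the dot advanced:
  [P → . b b] → [P → b . b]
Closure adds nothing (no advanced item has the dot before a non-terminal).

GOTO = { [P → b . b] }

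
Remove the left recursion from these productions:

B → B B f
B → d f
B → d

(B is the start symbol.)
B is directly left-recursive. The standard transformation for
  A → A α₁ | ... | A α_m | β₁ | ... | β_n
is
  A  → β₁ A' | ... | β_n A'
  A' → α₁ A' | ... | α_m A' | ε

B → d f becomes B → d f B'
B → d becomes B → d B'
B → B B f becomes B' → B f B'
Add B' → ε

Resulting grammar:
B → d f B'
B → d B'
B' → B f B'
B' → ε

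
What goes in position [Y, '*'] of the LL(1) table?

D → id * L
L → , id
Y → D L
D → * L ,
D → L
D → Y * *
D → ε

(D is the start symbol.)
To find M[Y, '*'], we find productions for Y where '*' is in the predict set (PREDICT(N → α) = (FIRST(α) \ {ε}) ∪ (FOLLOW(N) if α ⇒* ε)).

Relevant sets:
  FIRST(D) = { '*', ',', 'id', ε }
  FIRST(L) = { ',' }

Y → D L: PREDICT = { '*', ',', 'id' }
  '*' is in predict set, so this production goes in M[Y, '*']

M[Y, '*'] = Y → D L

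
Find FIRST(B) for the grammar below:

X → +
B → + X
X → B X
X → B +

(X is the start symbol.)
{ '+' }

To compute FIRST(B), examine every production with B on the left-hand side, reading each right-hand side left to right until a non-nullable symbol is reached.

From B → + X:
  - '+' is a terminal: add '+' and stop

Collecting: FIRST(B) = { '+' }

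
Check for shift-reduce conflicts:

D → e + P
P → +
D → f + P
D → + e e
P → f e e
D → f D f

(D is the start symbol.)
Augment with D' → D and build the canonical LR(0) collection (I0 = CLOSURE({[D' → . D]}), then GOTO on every symbol after a dot until no new states appear). It has 17 states:
  I0: { [D → . + e e], [D → . e + P], [D → . f + P], [D → . f D f], [D' → . D] }  — shift
  I1: { [D → + . e e] }  — shift
  I2: { [D' → D .] }  — accept
  I3: { [D → e . + P] }  — shift
  I4: { [D → . + e e], [D → . e + P], [D → . f + P], [D → . f D f], [D → f . + P], [D → f . D f] }  — shift
  I5: { [D → + . e e], [D → f + . P], [P → . +], [P → . f e e] }  — shift
  I6: { [D → f D . f] }  — shift
  I7: { [D → f D f .] }  — reduce
  I8: { [P → + .] }  — reduce
  I9: { [D → f + P .] }  — reduce
  I10: { [D → + e . e] }  — shift
  I11: { [P → f . e e] }  — shift
  I12: { [P → f e . e] }  — shift
  I13: { [P → f e e .] }  — reduce
  I14: { [D → + e e .] }  — reduce
  I15: { [D → e + . P], [P → . +], [P → . f e e] }  — shift
  I16: { [D → e + P .] }  — reduce

No state contains both a complete item and a shift item.

Answer: No shift-reduce conflicts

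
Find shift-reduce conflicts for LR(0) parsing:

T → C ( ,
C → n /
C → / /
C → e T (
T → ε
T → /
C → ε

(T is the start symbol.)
A shift-reduce conflict occurs when an LR(0) state has both:
  - a complete (reduce) item [A → α .] (dot at the end), and
  - a shift item [B → β . c γ] (dot before a terminal).

Augment with T' → T and build the canonical LR(0) collection (I0 = CLOSURE({[T' → . T]}), then GOTO on every symbol after a dot until no new states appear). It has 12 states:
  I0: { [C → . / /], [C → . e T (], [C → . n /], [C → .], [T → . /], [T → . C ( ,], [T → .], [T' → . T] }  — shift, 2 reduces
  I1: { [C → / . /], [T → / .] }  — shift, reduce
  I2: { [T → C . ( ,] }  — shift
  I3: { [T' → T .] }  — accept
  I4: { [C → . / /], [C → . e T (], [C → . n /], [C → .], [C → e . T (], [T → . /], [T → . C ( ,], [T → .] }  — shift, 2 reduces
  I5: { [C → n . /] }  — shift
  I6: { [C → n / .] }  — reduce
  I7: { [C → e T . (] }  — shift
  I8: { [C → e T ( .] }  — reduce
  I9: { [T → C ( . ,] }  — shift
  I10: { [T → C ( , .] }  — reduce
  I11: { [C → / / .] }  — reduce

I0 contains reduce items [C → .], [T → .] and shift items [C → . / /], [C → . e T (], [C → . n /], [T → . /] — shift-reduce conflict.
I1 contains reduce item [T → / .] and shift item [C → / . /] — shift-reduce conflict.
I4 contains reduce items [C → .], [T → .] and shift items [C → . / /], [C → . e T (], [C → . n /], [T → . /] — shift-reduce conflict.

Answer: Yes — I0: [C → .] vs [C → . / /]; I1: [T → / .] vs [C → / . /]; I4: [C → .] vs [C → . / /]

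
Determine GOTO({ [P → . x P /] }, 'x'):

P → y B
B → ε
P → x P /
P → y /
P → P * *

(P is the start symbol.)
{ [P → . P * *], [P → . x P /], [P → . y /], [P → . y B], [P → x . P /] }

GOTO(I, 'x') = CLOSURE({ [A → αX.β] : [A → α.Xβ] ∈ I, X = 'x' })

Items with dot before 'x', with the dot advanced:
  [P → . x P /] → [P → x . P /]
Closure of the advanced items:
  [P → x . P /] has the dot before P: add [P → . y B], [P → . x P /], [P → . y /], [P → . P * *]

GOTO = { [P → . P * *], [P → . x P /], [P → . y /], [P → . y B], [P → x . P /] }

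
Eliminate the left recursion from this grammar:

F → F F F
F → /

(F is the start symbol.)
F → / F'
F' → F F F'
F' → ε

F is directly left-recursive. The standard transformation for
  A → A α₁ | ... | A α_m | β₁ | ... | β_n
is
  A  → β₁ A' | ... | β_n A'
  A' → α₁ A' | ... | α_m A' | ε

F → / becomes F → / F'
F → F F F becomes F' → F F F'
Add F' → ε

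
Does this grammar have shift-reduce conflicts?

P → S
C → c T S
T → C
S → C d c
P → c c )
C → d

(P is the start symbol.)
A shift-reduce conflict occurs when an LR(0) state has both:
  - a complete (reduce) item [A → α .] (dot at the end), and
  - a shift item [B → β . c γ] (dot before a terminal).

Augment with P' → P and build the canonical LR(0) collection (I0 = CLOSURE({[P' → . P]}), then GOTO on every symbol after a dot until no new states appear). It has 14 states:
  I0: { [C → . c T S], [C → . d], [P → . S], [P → . c c )], [P' → . P], [S → . C d c] }  — shift
  I1: { [S → C . d c] }  — shift
  I2: { [P' → P .] }  — accept
  I3: { [P → S .] }  — reduce
  I4: { [C → . c T S], [C → . d], [C → c . T S], [P → c . c )], [T → . C] }  — shift
  I5: { [C → d .] }  — reduce
  I6: { [T → C .] }  — reduce
  I7: { [C → . c T S], [C → . d], [C → c T . S], [S → . C d c] }  — shift
  I8: { [C → . c T S], [C → . d], [C → c . T S], [P → c c . )], [T → . C] }  — shift
  I9: { [P → c c ) .] }  — reduce
  I10: { [C → . c T S], [C → . d], [C → c . T S], [T → . C] }  — shift
  I11: { [C → c T S .] }  — reduce
  I12: { [S → C d . c] }  — shift
  I13: { [S → C d c .] }  — reduce

No state contains both a complete item and a shift item.

Answer: No shift-reduce conflicts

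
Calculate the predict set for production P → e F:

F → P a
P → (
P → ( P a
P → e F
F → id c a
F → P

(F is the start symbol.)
{ 'e' }

PREDICT(P → e F) = (FIRST(RHS) \ {ε}) ∪ (FOLLOW(P) if ε ∈ FIRST(RHS), i.e. RHS ⇒* ε)
FIRST(e F) = { 'e' }
ε ∉ FIRST(e F), so FOLLOW(P) is not added.
PREDICT(P → e F) = { 'e' }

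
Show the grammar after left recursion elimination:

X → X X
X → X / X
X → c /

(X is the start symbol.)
X → c / X'
X' → X X'
X' → / X X'
X' → ε

X is directly left-recursive. The standard transformation for
  A → A α₁ | ... | A α_m | β₁ | ... | β_n
is
  A  → β₁ A' | ... | β_n A'
  A' → α₁ A' | ... | α_m A' | ε

X → c / becomes X → c / X'
X → X X becomes X' → X X'
X → X / X becomes X' → / X X'
Add X' → ε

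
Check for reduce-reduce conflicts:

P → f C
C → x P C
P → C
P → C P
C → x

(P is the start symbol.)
Augment with P' → P and build the canonical LR(0) collection (I0 = CLOSURE({[P' → . P]}), then GOTO on every symbol after a dot until no new states appear). It has 9 states:
  I0: { [C → . x P C], [C → . x], [P → . C P], [P → . C], [P → . f C], [P' → . P] }  — shift
  I1: { [C → . x P C], [C → . x], [P → . C P], [P → . C], [P → . f C], [P → C . P], [P → C .] }  — shift, reduce
  I2: { [P' → P .] }  — accept
  I3: { [C → . x P C], [C → . x], [P → f . C] }  — shift
  I4: { [C → . x P C], [C → . x], [C → x . P C], [C → x .], [P → . C P], [P → . C], [P → . f C] }  — shift, reduce
  I5: { [C → . x P C], [C → . x], [C → x P . C] }  — shift
  I6: { [C → x P C .] }  — reduce
  I7: { [P → f C .] }  — reduce
  I8: { [P → C P .] }  — reduce

No state contains more than one complete item.

Answer: No reduce-reduce conflicts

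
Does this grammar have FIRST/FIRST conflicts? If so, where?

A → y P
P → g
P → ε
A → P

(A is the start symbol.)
No FIRST/FIRST conflicts.

A FIRST/FIRST conflict occurs when two productions N → α and N → β for the same non-terminal have FIRST(α) ∩ FIRST(β) ≠ ∅ (with ε ∈ FIRST of a nullable right-hand side, so two nullable alternatives also conflict).

FIRST sets of the non-terminals at (or reachable through a nullable prefix from) the front of some alternative:
  FIRST(P) = { 'g', ε }

Productions for A:
  A → y P: FIRST = { 'y' }
  A → P: FIRST = { 'g', ε }
Productions for P:
  P → g: FIRST = { 'g' }
  P → ε: FIRST = { ε }

All alternatives of each non-terminal have pairwise disjoint FIRST sets.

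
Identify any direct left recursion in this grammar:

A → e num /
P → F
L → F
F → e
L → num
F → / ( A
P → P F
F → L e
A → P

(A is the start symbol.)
Yes, P is left-recursive

Direct left recursion occurs when N → N α for some non-terminal N (the right-hand side begins with the left-hand side itself).

A → e num /: starts with e
P → F: starts with F
L → F: starts with F
F → e: starts with e
L → num: starts with num
F → / ( A: starts with '/'
P → P F: LEFT RECURSIVE (starts with P)
F → L e: starts with L
A → P: starts with P

The grammar has direct left recursion on: P.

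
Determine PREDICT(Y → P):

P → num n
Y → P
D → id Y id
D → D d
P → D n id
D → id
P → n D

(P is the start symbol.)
PREDICT(Y → P) = (FIRST(RHS) \ {ε}) ∪ (FOLLOW(Y) if ε ∈ FIRST(RHS), i.e. RHS ⇒* ε)
FIRST(P) = { 'id', 'n', 'num' }
FIRST(P) = { 'id', 'n', 'num' }
ε ∉ FIRST(P), so FOLLOW(Y) is not added.
PREDICT(Y → P) = { 'id', 'n', 'num' }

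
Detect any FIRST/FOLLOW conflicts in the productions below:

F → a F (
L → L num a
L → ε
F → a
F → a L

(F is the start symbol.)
A FIRST/FOLLOW conflict occurs when a non-terminal N has a nullable alternative N → β (β ⇒* ε) and another alternative N → α with FIRST(α) ∩ FOLLOW(N) ≠ ∅: on such a lookahead the parser cannot decide between expanding α and letting N vanish via β.

Nullable non-terminals: L.
FIRST sets used below: FIRST(L) = { 'num', ε }

L: nullable alternative(s) L → ε; FOLLOW(L) = { $, '(', 'num' }
  L → L num a: FIRST \ {ε} = { 'num' } — overlaps FOLLOW(L) on { 'num' }: CONFLICT
  L → ε: FIRST \ {ε} = { } — this is the only nullable alternative, skip

F has no nullable alternative, so no FIRST/FOLLOW check is needed there.

So the grammar has 1 FIRST/FOLLOW conflict (marked CONFLICT above).

Answer: Yes. L → L num a with FOLLOW(L) on { 'num' }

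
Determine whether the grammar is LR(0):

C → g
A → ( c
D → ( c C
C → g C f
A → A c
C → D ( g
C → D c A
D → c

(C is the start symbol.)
No. Shift-reduce conflict between [C → g .] and [C → . g]

A grammar is LR(0) if no state in the canonical LR(0) collection has:
  - both a shift item (dot before a terminal) and a complete item (shift-reduce conflict), or
  - two or more complete items (reduce-reduce conflict; the accept item [C' → C .] counts as a complete item here).

Augment with C' → C and build the canonical LR(0) collection (I0 = CLOSURE({[C' → . C]}), then GOTO on every symbol after a dot until no new states appear). It has 17 states:
  I0: { [C → . D ( g], [C → . D c A], [C → . g C f], [C → . g], [C' → . C], [D → . ( c C], [D → . c] }  — shift
  I1: { [D → ( . c C] }  — shift
  I2: { [C' → C .] }  — accept
  I3: { [C → D . ( g], [C → D . c A] }  — shift
  I4: { [D → c .] }  — reduce
  I5: { [C → . D ( g], [C → . D c A], [C → . g C f], [C → . g], [C → g . C f], [C → g .], [D → . ( c C], [D → . c] }  — shift, reduce
  I6: { [C → g C . f] }  — shift
  I7: { [C → g C f .] }  — reduce
  I8: { [C → D ( . g] }  — shift
  I9: { [A → . ( c], [A → . A c], [C → D c . A] }  — shift
  I10: { [A → ( . c] }  — shift
  I11: { [A → A . c], [C → D c A .] }  — shift, reduce
  I12: { [A → A c .] }  — reduce
  I13: { [A → ( c .] }  — reduce
  I14: { [C → D ( g .] }  — reduce
  I15: { [C → . D ( g], [C → . D c A], [C → . g C f], [C → . g], [D → ( c . C], [D → . ( c C], [D → . c] }  — shift
  I16: { [D → ( c C .] }  — reduce

Conflict in state I5:
  Shift-reduce conflict between [C → g .] and [C → . g]
So the grammar is NOT LR(0).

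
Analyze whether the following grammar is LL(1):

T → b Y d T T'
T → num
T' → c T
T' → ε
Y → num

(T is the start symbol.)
No. Predict set conflict for T': { 'c' }

Relevant sets:
  FOLLOW(T') = { $, 'c' }

For T:
  PREDICT(T → b Y d T T') = { 'b' }
  PREDICT(T → num) = { 'num' }
For T':
  PREDICT(T' → c T) = { 'c' }
  PREDICT(T' → ε) = { $, 'c' }
Y has a single production, so nothing to check there.

Conflict found: Predict set conflict for T': { 'c' }
The grammar is NOT LL(1).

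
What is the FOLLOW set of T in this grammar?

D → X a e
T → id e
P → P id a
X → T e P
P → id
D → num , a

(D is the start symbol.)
To compute FOLLOW(T), find every occurrence of T on a right-hand side N → α T β: add FIRST(β) \ {ε}, and if β is empty or nullable also add FOLLOW(N). Iterate to a fixed point.

In X → T e P: T is followed by e P, add FIRST(e P) \ {ε} = { 'e' }

Taking the union: FOLLOW(T) = { 'e' }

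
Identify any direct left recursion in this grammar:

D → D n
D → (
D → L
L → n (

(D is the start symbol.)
Yes, D is left-recursive

Direct left recursion occurs when N → N α for some non-terminal N (the right-hand side begins with the left-hand side itself).

D → D n: LEFT RECURSIVE (starts with D)
D → (: starts with '('
D → L: starts with L
L → n (: starts with n

The grammar has direct left recursion on: D.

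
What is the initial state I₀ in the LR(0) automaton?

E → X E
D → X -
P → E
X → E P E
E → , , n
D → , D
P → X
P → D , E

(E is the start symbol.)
First, augment the grammar with E' → E
I₀ = CLOSURE({ [E' → . E] }):
  [E' → . E] has the dot before E: add [E → . X E], [E → . , , n]
  [E → . X E] has the dot before X: add [X → . E P E]
No further items can be added.

I₀ = { [E → . , , n], [E → . X E], [E' → . E], [X → . E P E] }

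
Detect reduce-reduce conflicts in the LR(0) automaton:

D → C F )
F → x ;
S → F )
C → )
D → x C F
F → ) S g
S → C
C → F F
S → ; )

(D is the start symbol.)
Augment with D' → D and build the canonical LR(0) collection (I0 = CLOSURE({[D' → . D]}), then GOTO on every symbol after a dot until no new states appear). It has 21 states:
  I0: { [C → . )], [C → . F F], [D → . C F )], [D → . x C F], [D' → . D], [F → . ) S g], [F → . x ;] }  — shift
  I1: { [C → ) .], [C → . )], [C → . F F], [F → ) . S g], [F → . ) S g], [F → . x ;], [S → . ; )], [S → . C], [S → . F )] }  — shift, reduce
  I2: { [D → C . F )], [F → . ) S g], [F → . x ;] }  — shift
  I3: { [D' → D .] }  — accept
  I4: { [C → F . F], [F → . ) S g], [F → . x ;] }  — shift
  I5: { [C → . )], [C → . F F], [D → x . C F], [F → . ) S g], [F → . x ;], [F → x . ;] }  — shift
  I6: { [F → x ; .] }  — reduce
  I7: { [D → x C . F], [F → . ) S g], [F → . x ;] }  — shift
  I8: { [F → x . ;] }  — shift
  I9: { [C → . )], [C → . F F], [F → ) . S g], [F → . ) S g], [F → . x ;], [S → . ; )], [S → . C], [S → . F )] }  — shift
  I10: { [D → x C F .] }  — reduce
  I11: { [S → ; . )] }  — shift
  I12: { [S → C .] }  — reduce
  I13: { [C → F . F], [F → . ) S g], [F → . x ;], [S → F . )] }  — shift
  I14: { [F → ) S . g] }  — shift
  I15: { [F → ) S g .] }  — reduce
  I16: { [C → . )], [C → . F F], [F → ) . S g], [F → . ) S g], [F → . x ;], [S → . ; )], [S → . C], [S → . F )], [S → F ) .] }  — shift, reduce
  I17: { [C → F F .] }  — reduce
  I18: { [S → ; ) .] }  — reduce
  I19: { [D → C F . )] }  — shift
  I20: { [D → C F ) .] }  — reduce

No state contains more than one complete item.

Answer: No reduce-reduce conflicts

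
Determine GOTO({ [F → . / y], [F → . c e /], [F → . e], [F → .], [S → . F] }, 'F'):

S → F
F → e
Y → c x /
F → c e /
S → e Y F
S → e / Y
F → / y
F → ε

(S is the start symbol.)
{ [S → F .] }

GOTO(I, 'F') = CLOSURE({ [A → αX.β] : [A → α.Xβ] ∈ I, X = 'F' })

Items with dot before 'F', with the dot advanced:
  [S → . F] → [S → F .]
Closure adds nothing (no advanced item has the dot before a non-terminal).

GOTO = { [S → F .] }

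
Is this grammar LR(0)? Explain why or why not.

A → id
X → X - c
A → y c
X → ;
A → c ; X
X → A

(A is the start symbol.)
No. Shift-reduce conflict between [A → c ; X .] and [X → X . - c]

A grammar is LR(0) if no state in the canonical LR(0) collection has:
  - both a shift item (dot before a terminal) and a complete item (shift-reduce conflict), or
  - two or more complete items (reduce-reduce conflict; the accept item [A' → A .] counts as a complete item here).

Augment with A' → A and build the canonical LR(0) collection (I0 = CLOSURE({[A' → . A]}), then GOTO on every symbol after a dot until no new states appear). It has 12 states:
  I0: { [A → . c ; X], [A → . id], [A → . y c], [A' → . A] }  — shift
  I1: { [A' → A .] }  — accept
  I2: { [A → c . ; X] }  — shift
  I3: { [A → id .] }  — reduce
  I4: { [A → y . c] }  — shift
  I5: { [A → y c .] }  — reduce
  I6: { [A → . c ; X], [A → . id], [A → . y c], [A → c ; . X], [X → . ;], [X → . A], [X → . X - c] }  — shift
  I7: { [X → ; .] }  — reduce
  I8: { [X → A .] }  — reduce
  I9: { [A → c ; X .], [X → X . - c] }  — shift, reduce
  I10: { [X → X - . c] }  — shift
  I11: { [X → X - c .] }  — reduce

Conflict in state I9:
  Shift-reduce conflict between [A → c ; X .] and [X → X . - c]
So the grammar is NOT LR(0).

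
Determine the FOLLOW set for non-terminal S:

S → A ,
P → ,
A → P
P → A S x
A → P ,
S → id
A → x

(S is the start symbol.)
To compute FOLLOW(S), find every occurrence of S on a right-hand side N → α S β: add FIRST(β) \ {ε}, and if β is empty or nullable also add FOLLOW(N). Iterate to a fixed point.

S is the start symbol, so $ ∈ FOLLOW(S).
In P → A S x: S is followed by x, add FIRST(x) \ {ε} = { 'x' }

Taking the union: FOLLOW(S) = { $, 'x' }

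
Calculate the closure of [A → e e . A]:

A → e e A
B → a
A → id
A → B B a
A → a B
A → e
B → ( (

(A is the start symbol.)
{ [A → . B B a], [A → . a B], [A → . e e A], [A → . e], [A → . id], [A → e e . A], [B → . ( (], [B → . a] }

To compute CLOSURE, for each item [A → α.Bβ] where B is a non-terminal, add [B → .γ] for all productions B → γ; repeat for the newly added items until nothing changes.

Start with: [A → e e . A]
  [A → e e . A] has the dot before A: add [A → . e e A], [A → . id], [A → . B B a], [A → . a B], [A → . e]
  [A → . B B a] has the dot before B: add [B → . a], [B → . ( (]
No further items can be added.

CLOSURE = { [A → . B B a], [A → . a B], [A → . e e A], [A → . e], [A → . id], [A → e e . A], [B → . ( (], [B → . a] }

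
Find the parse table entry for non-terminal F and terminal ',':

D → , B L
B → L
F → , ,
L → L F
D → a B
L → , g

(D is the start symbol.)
F → , ,

To find M[F, ','], we find productions for F where ',' is in the predict set (PREDICT(N → α) = (FIRST(α) \ {ε}) ∪ (FOLLOW(N) if α ⇒* ε)).

F → , ,: PREDICT = { ',' }
  ',' is in predict set, so this production goes in M[F, ',']

M[F, ','] = F → , ,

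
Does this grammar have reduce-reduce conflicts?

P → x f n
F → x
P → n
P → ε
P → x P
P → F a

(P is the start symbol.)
A reduce-reduce conflict occurs when an LR(0) state has two complete items [A → α .] and [B → β .] — both call for a reduction, and with no lookahead the parser cannot choose between them.

Augment with P' → P and build the canonical LR(0) collection (I0 = CLOSURE({[P' → . P]}), then GOTO on every symbol after a dot until no new states appear). It has 9 states:
  I0: { [F → . x], [P → . F a], [P → . n], [P → . x P], [P → . x f n], [P → .], [P' → . P] }  — shift, reduce
  I1: { [P → F . a] }  — shift
  I2: { [P' → P .] }  — accept
  I3: { [P → n .] }  — reduce
  I4: { [F → . x], [F → x .], [P → . F a], [P → . n], [P → . x P], [P → . x f n], [P → .], [P → x . P], [P → x . f n] }  — shift, 2 reduces
  I5: { [P → x P .] }  — reduce
  I6: { [P → x f . n] }  — shift
  I7: { [P → x f n .] }  — reduce
  I8: { [P → F a .] }  — reduce

I4 contains complete items [F → x .], [P → .] — reduce-reduce conflict.

Answer: Yes — I4: [F → x .] vs [P → .]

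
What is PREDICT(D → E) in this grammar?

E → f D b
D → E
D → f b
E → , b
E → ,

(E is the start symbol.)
{ ',', 'f' }

PREDICT(D → E) = (FIRST(RHS) \ {ε}) ∪ (FOLLOW(D) if ε ∈ FIRST(RHS), i.e. RHS ⇒* ε)
FIRST(E) = { ',', 'f' }
FIRST(E) = { ',', 'f' }
ε ∉ FIRST(E), so FOLLOW(D) is not added.
PREDICT(D → E) = { ',', 'f' }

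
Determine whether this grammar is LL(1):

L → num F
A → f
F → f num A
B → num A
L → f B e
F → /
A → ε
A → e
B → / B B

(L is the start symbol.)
A grammar is LL(1) if for each non-terminal N with multiple productions, the predict sets of those productions are pairwise disjoint, where PREDICT(N → α) = (FIRST(α) \ {ε}) ∪ (FOLLOW(N) if α ⇒* ε).

Relevant sets:
  FOLLOW(A) = { $, '/', 'e', 'num' }

For L:
  PREDICT(L → num F) = { 'num' }
  PREDICT(L → f B e) = { 'f' }
For A:
  PREDICT(A → f) = { 'f' }
  PREDICT(A → ε) = { $, '/', 'e', 'num' }
  PREDICT(A → e) = { 'e' }
For F:
  PREDICT(F → f num A) = { 'f' }
  PREDICT(F → '/') = { '/' }
For B:
  PREDICT(B → num A) = { 'num' }
  PREDICT(B → '/' B B) = { '/' }

Conflict found: Predict set conflict for A: { 'e' }
The grammar is NOT LL(1).

Answer: No. Predict set conflict for A: { 'e' }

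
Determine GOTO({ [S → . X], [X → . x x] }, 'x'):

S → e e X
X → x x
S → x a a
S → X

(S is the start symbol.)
GOTO(I, 'x') = CLOSURE({ [A → αX.β] : [A → α.Xβ] ∈ I, X = 'x' })

Items with dot before 'x', with the dot advanced:
  [X → . x x] → [X → x . x]
Closure adds nothing (no advanced item has the dot before a non-terminal).

GOTO = { [X → x . x] }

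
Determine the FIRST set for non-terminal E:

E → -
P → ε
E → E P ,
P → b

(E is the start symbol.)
From E → -:
  - '-' is a terminal: add '-' and stop
From E → E P ,:
  - E is the symbol being defined: contributes nothing new
    E is not nullable, so stop

Collecting: FIRST(E) = { '-' }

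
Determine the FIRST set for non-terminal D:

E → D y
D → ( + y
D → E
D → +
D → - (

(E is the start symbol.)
{ '(', '+', '-' }

To compute FIRST(D), examine every production with D on the left-hand side, reading each right-hand side left to right until a non-nullable symbol is reached.

FIRST sets of the other non-terminals involved (by the same procedure, iterated to a fixed point):
  FIRST(E) = { '(', '+', '-' }

From D → ( + y:
  - '(' is a terminal: add '(' and stop
From D → E:
  - E is a non-terminal: add FIRST(E) \ {ε} = { '(', '+', '-' }
    E is not nullable, so stop
From D → +:
  - '+' is a terminal: add '+' and stop
From D → - (:
  - '-' is a terminal: add '-' and stop

Collecting: FIRST(D) = { '(', '+', '-' }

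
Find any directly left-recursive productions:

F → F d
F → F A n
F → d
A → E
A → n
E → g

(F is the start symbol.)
F → F d: LEFT RECURSIVE (starts with F)
F → F A n: LEFT RECURSIVE (starts with F)
F → d: starts with d
A → E: starts with E
A → n: starts with n
E → g: starts with g

The grammar has direct left recursion on: F.

Answer: Yes, F is left-recursive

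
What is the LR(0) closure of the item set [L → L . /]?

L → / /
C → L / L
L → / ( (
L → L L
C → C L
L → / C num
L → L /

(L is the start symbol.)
{ [L → L . /] }

To compute CLOSURE, for each item [A → α.Bβ] where B is a non-terminal, add [B → .γ] for all productions B → γ; repeat for the newly added items until nothing changes.

Start with: [L → L . /]
The dot precedes the terminal '/', so nothing is added.

CLOSURE = { [L → L . /] }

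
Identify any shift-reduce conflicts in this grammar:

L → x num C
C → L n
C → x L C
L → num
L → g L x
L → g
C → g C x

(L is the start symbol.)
Augment with L' → L and build the canonical LR(0) collection (I0 = CLOSURE({[L' → . L]}), then GOTO on every symbol after a dot until no new states appear). It has 19 states:
  I0: { [L → . g L x], [L → . g], [L → . num], [L → . x num C], [L' → . L] }  — shift
  I1: { [L' → L .] }  — accept
  I2: { [L → . g L x], [L → . g], [L → . num], [L → . x num C], [L → g . L x], [L → g .] }  — shift, reduce
  I3: { [L → num .] }  — reduce
  I4: { [L → x . num C] }  — shift
  I5: { [C → . L n], [C → . g C x], [C → . x L C], [L → . g L x], [L → . g], [L → . num], [L → . x num C], [L → x num . C] }  — shift
  I6: { [L → x num C .] }  — reduce
  I7: { [C → L . n] }  — shift
  I8: { [C → . L n], [C → . g C x], [C → . x L C], [C → g . C x], [L → . g L x], [L → . g], [L → . num], [L → . x num C], [L → g . L x], [L → g .] }  — shift, reduce
  I9: { [C → x . L C], [L → . g L x], [L → . g], [L → . num], [L → . x num C], [L → x . num C] }  — shift
  I10: { [C → . L n], [C → . g C x], [C → . x L C], [C → x L . C], [L → . g L x], [L → . g], [L → . num], [L → . x num C] }  — shift
  I11: { [C → . L n], [C → . g C x], [C → . x L C], [L → . g L x], [L → . g], [L → . num], [L → . x num C], [L → num .], [L → x num . C] }  — shift, reduce
  I12: { [C → x L C .] }  — reduce
  I13: { [C → g C . x] }  — shift
  I14: { [C → L . n], [L → g L . x] }  — shift
  I15: { [C → L n .] }  — reduce
  I16: { [L → g L x .] }  — reduce
  I17: { [C → g C x .] }  — reduce
  I18: { [L → g L . x] }  — shift

I2 contains reduce item [L → g .] and shift items [L → . g], [L → . g L x], [L → . num], [L → . x num C] — shift-reduce conflict.
I8 contains reduce item [L → g .] and shift items [C → . g C x], [C → . x L C], [L → . g], [L → . g L x], [L → . num], [L → . x num C] — shift-reduce conflict.
I11 contains reduce item [L → num .] and shift items [C → . g C x], [C → . x L C], [L → . g], [L → . g L x], [L → . num], [L → . x num C] — shift-reduce conflict.

Answer: Yes — I2: [L → g .] vs [L → . g]; I8: [L → g .] vs [C → . g C x]; I11: [L → num .] vs [C → . g C x]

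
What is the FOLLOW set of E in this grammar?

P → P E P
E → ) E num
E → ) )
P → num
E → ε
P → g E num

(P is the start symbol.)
To compute FOLLOW(E), find every occurrence of E on a right-hand side N → α E β: add FIRST(β) \ {ε}, and if β is empty or nullable also add FOLLOW(N). Iterate to a fixed point.

In P → P E P: E is followed by P, add FIRST(P) \ {ε} = { 'g', 'num' }
In E → ) E num: E is followed by num, add FIRST(num) \ {ε} = { 'num' }
In P → g E num: E is followed by num, add FIRST(num) \ {ε} = { 'num' }

Taking the union: FOLLOW(E) = { 'g', 'num' }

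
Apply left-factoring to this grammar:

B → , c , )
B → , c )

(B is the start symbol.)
B → , c B'
B' → , )
B' → )

Left-factoring transforms A → αβ₁ | αβ₂ into A → αA' and A' → β₁ | β₂
(α is the longest common prefix among the alternatives). Repeat until
no nonterminal has two alternatives with a common prefix.

Round 1: B has alternatives sharing prefix ', c'. Introduce B': B → , c B'
  Add: B' → , )
  Add: B' → )

No remaining common prefixes — done.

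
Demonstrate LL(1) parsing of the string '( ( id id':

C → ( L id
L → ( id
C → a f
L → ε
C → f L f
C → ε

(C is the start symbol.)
LL(1) parsing maintains a stack (initially the start symbol over $) and the input. At each step: if the stack top is a terminal, match it against the current input token; if it is a non-terminal N, replace it with the RHS of M[N, lookahead] (the unique production whose predict set contains the lookahead).

Stack is shown with the top on the left.

Stack      Input        Action
------------------------------
C $        ( ( id id $  output C → ( L id
( L id $   ( ( id id $  match '('
L id $     ( id id $    output L → ( id
( id id $  ( id id $    match '('
id id $    id id $      match 'id'
id $       id $         match 'id'
$          $            accept

The string is accepted.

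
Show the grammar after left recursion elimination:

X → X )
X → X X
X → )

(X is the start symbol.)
X is directly left-recursive. The standard transformation for
  A → A α₁ | ... | A α_m | β₁ | ... | β_n
is
  A  → β₁ A' | ... | β_n A'
  A' → α₁ A' | ... | α_m A' | ε

X → ) becomes X → ) X'
X → X ) becomes X' → ) X'
X → X X becomes X' → X X'
Add X' → ε

Resulting grammar:
X → ) X'
X' → ) X'
X' → X X'
X' → ε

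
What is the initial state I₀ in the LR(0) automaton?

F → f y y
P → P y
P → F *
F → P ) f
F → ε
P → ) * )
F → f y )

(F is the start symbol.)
First, augment the grammar with F' → F
I₀ = CLOSURE({ [F' → . F] }):
  [F' → . F] has the dot before F: add [F → . f y y], [F → . P ) f], [F → .], [F → . f y )]
  [F → . P ) f] has the dot before P: add [P → . P y], [P → . F *], [P → . ) * )]
No further items can be added.

I₀ = { [F → . P ) f], [F → . f y )], [F → . f y y], [F → .], [F' → . F], [P → . ) * )], [P → . F *], [P → . P y] }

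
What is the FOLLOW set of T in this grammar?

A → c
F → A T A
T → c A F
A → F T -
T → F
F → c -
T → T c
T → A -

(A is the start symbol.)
{ '-', 'c' }

In F → A T A: T is followed by A, add FIRST(A) \ {ε} = { 'c' }
In A → F T -: T is followed by '-', add FIRST('-') \ {ε} = { '-' }
In T → T c: T is followed by c, add FIRST(c) \ {ε} = { 'c' }

Taking the union: FOLLOW(T) = { '-', 'c' }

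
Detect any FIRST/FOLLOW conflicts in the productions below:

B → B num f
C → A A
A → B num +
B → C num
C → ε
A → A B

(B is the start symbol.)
A FIRST/FOLLOW conflict occurs when a non-terminal N has a nullable alternative N → β (β ⇒* ε) and another alternative N → α with FIRST(α) ∩ FOLLOW(N) ≠ ∅: on such a lookahead the parser cannot decide between expanding α and letting N vanish via β.

Nullable non-terminals: C.
FIRST sets used below: FIRST(A) = { 'num' }

C: nullable alternative(s) C → ε; FOLLOW(C) = { 'num' }
  C → A A: FIRST \ {ε} = { 'num' } — overlaps FOLLOW(C) on { 'num' }: CONFLICT
  C → ε: FIRST \ {ε} = { } — this is the only nullable alternative, skip

A, B have no nullable alternative, so no FIRST/FOLLOW check is needed there.

So the grammar has 1 FIRST/FOLLOW conflict (marked CONFLICT above).

Answer: Yes. C → A A with FOLLOW(C) on { 'num' }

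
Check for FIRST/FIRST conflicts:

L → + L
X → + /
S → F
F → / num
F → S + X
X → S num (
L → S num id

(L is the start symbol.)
FIRST sets of the non-terminals at (or reachable through a nullable prefix from) the front of some alternative:
  FIRST(S) = { '/' }

Productions for L:
  L → + L: FIRST = { '+' }
  L → S num id: FIRST = { '/' }
Productions for X:
  X → + /: FIRST = { '+' }
  X → S num (: FIRST = { '/' }
Productions for F:
  F → / num: FIRST = { '/' }
  F → S + X: FIRST = { '/' }
S has only one production, so no FIRST/FIRST conflict is possible there.

Conflict for F: F → / num and F → S + X
  Overlap: { '/' }

Answer: Yes. F → '/' num / F → S '+' X on { '/' }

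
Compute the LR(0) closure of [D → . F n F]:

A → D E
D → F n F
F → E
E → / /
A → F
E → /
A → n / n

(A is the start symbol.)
{ [D → . F n F], [E → . / /], [E → . /], [F → . E] }

Start with: [D → . F n F]
  [D → . F n F] has the dot before F: add [F → . E]
  [F → . E] has the dot before E: add [E → . / /], [E → . /]
No further items can be added.

CLOSURE = { [D → . F n F], [E → . / /], [E → . /], [F → . E] }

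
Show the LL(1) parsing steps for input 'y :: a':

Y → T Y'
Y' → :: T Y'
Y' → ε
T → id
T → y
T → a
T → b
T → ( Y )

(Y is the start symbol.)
LL(1) parsing maintains a stack (initially the start symbol over $) and the input. At each step: if the stack top is a terminal, match it against the current input token; if it is a non-terminal N, replace it with the RHS of M[N, lookahead] (the unique production whose predict set contains the lookahead).

Stack is shown with the top on the left.

Stack      Input     Action
---------------------------
Y $        y :: a $  output Y → T Y'
T Y' $     y :: a $  output T → y
y Y' $     y :: a $  match 'y'
Y' $       :: a $    output Y' → :: T Y'
:: T Y' $  :: a $    match '::'
T Y' $     a $       output T → a
a Y' $     a $       match 'a'
Y' $       $         output Y' → ε
$          $         accept

The string is accepted.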